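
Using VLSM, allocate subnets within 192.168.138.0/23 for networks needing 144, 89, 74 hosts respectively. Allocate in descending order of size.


144 hosts -> /24 (254 usable): 192.168.138.0/24
89 hosts -> /25 (126 usable): 192.168.139.0/25
74 hosts -> /25 (126 usable): 192.168.139.128/25
Allocation: 192.168.138.0/24 (144 hosts, 254 usable); 192.168.139.0/25 (89 hosts, 126 usable); 192.168.139.128/25 (74 hosts, 126 usable)


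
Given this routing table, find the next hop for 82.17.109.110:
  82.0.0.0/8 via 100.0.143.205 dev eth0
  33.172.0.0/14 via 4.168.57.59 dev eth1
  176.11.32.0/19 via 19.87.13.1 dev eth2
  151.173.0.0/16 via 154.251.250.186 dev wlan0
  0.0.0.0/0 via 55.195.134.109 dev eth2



Longest prefix match for 82.17.109.110:
  /8 82.0.0.0: MATCH
  /14 33.172.0.0: no
  /19 176.11.32.0: no
  /16 151.173.0.0: no
  /0 0.0.0.0: MATCH
Selected: next-hop 100.0.143.205 via eth0 (matched /8)


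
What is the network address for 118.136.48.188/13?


IP:   01110110.10001000.00110000.10111100
Mask: 11111111.11111000.00000000.00000000
AND operation:
Net:  01110110.10001000.00000000.00000000
Network: 118.136.0.0/13


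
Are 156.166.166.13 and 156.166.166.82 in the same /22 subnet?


Mask: 255.255.252.0
156.166.166.13 AND mask = 156.166.164.0
156.166.166.82 AND mask = 156.166.164.0
Yes, same subnet (156.166.164.0)


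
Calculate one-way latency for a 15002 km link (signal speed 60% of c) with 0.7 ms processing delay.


Speed = 0.6 * 3e5 km/s = 180000 km/s
Propagation delay = 15002 / 180000 = 0.0833 s = 83.3444 ms
Processing delay = 0.7 ms
Total one-way latency = 84.0444 ms


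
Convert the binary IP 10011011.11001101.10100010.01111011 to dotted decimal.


10011011 = 155
11001101 = 205
10100010 = 162
01111011 = 123
IP: 155.205.162.123


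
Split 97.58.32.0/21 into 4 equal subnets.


New prefix = 21 + 2 = 23
Each subnet has 512 addresses
  97.58.32.0/23
  97.58.34.0/23
  97.58.36.0/23
  97.58.38.0/23
Subnets: 97.58.32.0/23, 97.58.34.0/23, 97.58.36.0/23, 97.58.38.0/23


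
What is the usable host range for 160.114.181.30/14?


Network: 160.112.0.0
Broadcast: 160.115.255.255
First usable = network + 1
Last usable = broadcast - 1
Range: 160.112.0.1 to 160.115.255.254


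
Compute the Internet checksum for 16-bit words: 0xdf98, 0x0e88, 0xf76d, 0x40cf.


Sum all words (with carry folding):
+ 0xdf98 = 0xdf98
+ 0x0e88 = 0xee20
+ 0xf76d = 0xe58e
+ 0x40cf = 0x265e
One's complement: ~0x265e
Checksum = 0xd9a1


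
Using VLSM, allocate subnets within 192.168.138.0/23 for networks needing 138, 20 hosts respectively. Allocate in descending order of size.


138 hosts -> /24 (254 usable): 192.168.138.0/24
20 hosts -> /27 (30 usable): 192.168.139.0/27
Allocation: 192.168.138.0/24 (138 hosts, 254 usable); 192.168.139.0/27 (20 hosts, 30 usable)


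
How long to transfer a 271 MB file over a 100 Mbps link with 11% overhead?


Effective throughput = 100 * (1 - 11/100) = 89 Mbps
File size in Mb = 271 * 8 = 2168 Mb
Time = 2168 / 89
Time = 24.3596 seconds


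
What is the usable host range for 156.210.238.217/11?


Network: 156.192.0.0
Broadcast: 156.223.255.255
First usable = network + 1
Last usable = broadcast - 1
Range: 156.192.0.1 to 156.223.255.254


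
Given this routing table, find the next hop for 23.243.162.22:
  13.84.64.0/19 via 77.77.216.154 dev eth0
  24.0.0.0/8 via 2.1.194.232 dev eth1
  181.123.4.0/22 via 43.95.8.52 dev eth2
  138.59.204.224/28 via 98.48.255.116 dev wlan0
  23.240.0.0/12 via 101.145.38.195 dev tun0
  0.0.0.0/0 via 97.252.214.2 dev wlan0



Longest prefix match for 23.243.162.22:
  /19 13.84.64.0: no
  /8 24.0.0.0: no
  /22 181.123.4.0: no
  /28 138.59.204.224: no
  /12 23.240.0.0: MATCH
  /0 0.0.0.0: MATCH
Selected: next-hop 101.145.38.195 via tun0 (matched /12)


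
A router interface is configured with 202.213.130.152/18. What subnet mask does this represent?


/18 means 18 network bits, 14 host bits
Binary: 11111111111111111100000000000000
Mask: 255.255.192.0


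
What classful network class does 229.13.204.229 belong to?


First octet: 229
Binary: 11100101
1110xxxx -> Class D (224-239)
Class D (multicast), default mask N/A


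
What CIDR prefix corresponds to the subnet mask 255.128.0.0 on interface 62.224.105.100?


Binary: 11111111.10000000.00000000.00000000
Count leading 1s
Prefix: /9


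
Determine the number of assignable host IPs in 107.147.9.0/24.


Host bits = 32 - 24 = 8
Total addresses = 2^8 = 256
Usable = total - 2 (network and broadcast)
Usable hosts: 254


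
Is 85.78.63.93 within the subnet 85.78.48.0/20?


Subnet network: 85.78.48.0
Test IP AND mask: 85.78.48.0
Yes, 85.78.63.93 is in 85.78.48.0/20


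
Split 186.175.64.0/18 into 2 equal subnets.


New prefix = 18 + 1 = 19
Each subnet has 8192 addresses
  186.175.64.0/19
  186.175.96.0/19
Subnets: 186.175.64.0/19, 186.175.96.0/19


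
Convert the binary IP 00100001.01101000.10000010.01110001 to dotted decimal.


00100001 = 33
01101000 = 104
10000010 = 130
01110001 = 113
IP: 33.104.130.113


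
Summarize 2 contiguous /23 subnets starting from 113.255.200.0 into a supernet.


Original prefix: /23
Number of subnets: 2 = 2^1
New prefix = 23 - 1 = 22
Supernet: 113.255.200.0/22


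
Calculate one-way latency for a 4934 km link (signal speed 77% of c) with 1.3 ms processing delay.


Speed = 0.77 * 3e5 km/s = 231000 km/s
Propagation delay = 4934 / 231000 = 0.0214 s = 21.3593 ms
Processing delay = 1.3 ms
Total one-way latency = 22.6593 ms


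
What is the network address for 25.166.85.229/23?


IP:   00011001.10100110.01010101.11100101
Mask: 11111111.11111111.11111110.00000000
AND operation:
Net:  00011001.10100110.01010100.00000000
Network: 25.166.84.0/23


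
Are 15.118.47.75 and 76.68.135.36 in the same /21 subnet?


Mask: 255.255.248.0
15.118.47.75 AND mask = 15.118.40.0
76.68.135.36 AND mask = 76.68.128.0
No, different subnets (15.118.40.0 vs 76.68.128.0)


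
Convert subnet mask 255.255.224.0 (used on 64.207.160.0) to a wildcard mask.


Subnet mask: 255.255.224.0
Wildcard = 255.255.255.255 - subnet mask
255 - 255 = 0
255 - 255 = 0
255 - 224 = 31
255 - 0 = 255
Wildcard: 0.0.31.255


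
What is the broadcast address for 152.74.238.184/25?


Network: 152.74.238.128/25
Host bits = 7
Set all host bits to 1:
Broadcast: 152.74.238.255


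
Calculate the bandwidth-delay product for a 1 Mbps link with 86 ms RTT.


BDP = bandwidth * RTT
= 1 Mbps * 86 ms
= 1 * 1e6 * 86 / 1000 bits
= 86000 bits
= 10750 bytes
= 10.498 KB
BDP = 86000 bits (10750 bytes)


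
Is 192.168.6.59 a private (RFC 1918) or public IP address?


RFC 1918 private ranges:
  10.0.0.0/8 (10.0.0.0 - 10.255.255.255)
  172.16.0.0/12 (172.16.0.0 - 172.31.255.255)
  192.168.0.0/16 (192.168.0.0 - 192.168.255.255)
Private (in 192.168.0.0/16)


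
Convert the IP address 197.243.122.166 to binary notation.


197 = 11000101
243 = 11110011
122 = 01111010
166 = 10100110
Binary: 11000101.11110011.01111010.10100110


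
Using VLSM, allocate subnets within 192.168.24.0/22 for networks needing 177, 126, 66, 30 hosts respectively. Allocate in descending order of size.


177 hosts -> /24 (254 usable): 192.168.24.0/24
126 hosts -> /25 (126 usable): 192.168.25.0/25
66 hosts -> /25 (126 usable): 192.168.25.128/25
30 hosts -> /27 (30 usable): 192.168.26.0/27
Allocation: 192.168.24.0/24 (177 hosts, 254 usable); 192.168.25.0/25 (126 hosts, 126 usable); 192.168.25.128/25 (66 hosts, 126 usable); 192.168.26.0/27 (30 hosts, 30 usable)


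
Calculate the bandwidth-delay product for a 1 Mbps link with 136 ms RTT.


BDP = bandwidth * RTT
= 1 Mbps * 136 ms
= 1 * 1e6 * 136 / 1000 bits
= 136000 bits
= 17000 bytes
= 16.6016 KB
BDP = 136000 bits (17000 bytes)


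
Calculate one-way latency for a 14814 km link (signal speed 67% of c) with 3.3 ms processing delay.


Speed = 0.67 * 3e5 km/s = 201000 km/s
Propagation delay = 14814 / 201000 = 0.0737 s = 73.7015 ms
Processing delay = 3.3 ms
Total one-way latency = 77.0015 ms


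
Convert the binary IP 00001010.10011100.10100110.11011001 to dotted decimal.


00001010 = 10
10011100 = 156
10100110 = 166
11011001 = 217
IP: 10.156.166.217


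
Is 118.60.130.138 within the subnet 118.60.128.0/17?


Subnet network: 118.60.128.0
Test IP AND mask: 118.60.128.0
Yes, 118.60.130.138 is in 118.60.128.0/17


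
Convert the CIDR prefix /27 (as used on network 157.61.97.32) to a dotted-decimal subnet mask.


/27 means 27 network bits, 5 host bits
Binary: 11111111111111111111111111100000
Mask: 255.255.255.224


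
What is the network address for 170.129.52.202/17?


IP:   10101010.10000001.00110100.11001010
Mask: 11111111.11111111.10000000.00000000
AND operation:
Net:  10101010.10000001.00000000.00000000
Network: 170.129.0.0/17


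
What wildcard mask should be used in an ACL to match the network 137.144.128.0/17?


Subnet mask: 255.255.128.0
Wildcard = 255.255.255.255 - subnet mask
255 - 255 = 0
255 - 255 = 0
255 - 128 = 127
255 - 0 = 255
Wildcard: 0.0.127.255


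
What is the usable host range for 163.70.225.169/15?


Network: 163.70.0.0
Broadcast: 163.71.255.255
First usable = network + 1
Last usable = broadcast - 1
Range: 163.70.0.1 to 163.71.255.254


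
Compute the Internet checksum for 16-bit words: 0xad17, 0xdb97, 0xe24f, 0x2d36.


Sum all words (with carry folding):
+ 0xad17 = 0xad17
+ 0xdb97 = 0x88af
+ 0xe24f = 0x6aff
+ 0x2d36 = 0x9835
One's complement: ~0x9835
Checksum = 0x67ca


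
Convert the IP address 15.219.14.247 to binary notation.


15 = 00001111
219 = 11011011
14 = 00001110
247 = 11110111
Binary: 00001111.11011011.00001110.11110111


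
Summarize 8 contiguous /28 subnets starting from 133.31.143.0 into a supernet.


Original prefix: /28
Number of subnets: 8 = 2^3
New prefix = 28 - 3 = 25
Supernet: 133.31.143.0/25


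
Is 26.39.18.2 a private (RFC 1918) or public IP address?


RFC 1918 private ranges:
  10.0.0.0/8 (10.0.0.0 - 10.255.255.255)
  172.16.0.0/12 (172.16.0.0 - 172.31.255.255)
  192.168.0.0/16 (192.168.0.0 - 192.168.255.255)
Public (not in any RFC 1918 range)


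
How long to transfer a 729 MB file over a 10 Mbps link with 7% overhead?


Effective throughput = 10 * (1 - 7/100) = 9.3 Mbps
File size in Mb = 729 * 8 = 5832 Mb
Time = 5832 / 9.3
Time = 627.0968 seconds


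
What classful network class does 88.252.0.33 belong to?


First octet: 88
Binary: 01011000
0xxxxxxx -> Class A (1-126)
Class A, default mask 255.0.0.0 (/8)


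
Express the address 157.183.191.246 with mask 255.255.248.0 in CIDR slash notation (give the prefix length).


Binary: 11111111.11111111.11111000.00000000
Count leading 1s
Prefix: /21


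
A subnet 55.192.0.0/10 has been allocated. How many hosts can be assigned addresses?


Host bits = 32 - 10 = 22
Total addresses = 2^22 = 4194304
Usable = total - 2 (network and broadcast)
Usable hosts: 4194302


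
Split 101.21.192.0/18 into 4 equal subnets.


New prefix = 18 + 2 = 20
Each subnet has 4096 addresses
  101.21.192.0/20
  101.21.208.0/20
  101.21.224.0/20
  101.21.240.0/20
Subnets: 101.21.192.0/20, 101.21.208.0/20, 101.21.224.0/20, 101.21.240.0/20


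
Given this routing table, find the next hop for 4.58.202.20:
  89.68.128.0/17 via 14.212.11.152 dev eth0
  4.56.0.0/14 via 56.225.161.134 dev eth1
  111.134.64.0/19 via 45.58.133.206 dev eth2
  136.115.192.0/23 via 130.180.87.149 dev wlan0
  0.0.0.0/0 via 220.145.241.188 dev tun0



Longest prefix match for 4.58.202.20:
  /17 89.68.128.0: no
  /14 4.56.0.0: MATCH
  /19 111.134.64.0: no
  /23 136.115.192.0: no
  /0 0.0.0.0: MATCH
Selected: next-hop 56.225.161.134 via eth1 (matched /14)


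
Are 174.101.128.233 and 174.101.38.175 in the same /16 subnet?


Mask: 255.255.0.0
174.101.128.233 AND mask = 174.101.0.0
174.101.38.175 AND mask = 174.101.0.0
Yes, same subnet (174.101.0.0)


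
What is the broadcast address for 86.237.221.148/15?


Network: 86.236.0.0/15
Host bits = 17
Set all host bits to 1:
Broadcast: 86.237.255.255


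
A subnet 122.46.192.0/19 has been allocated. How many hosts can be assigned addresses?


Host bits = 32 - 19 = 13
Total addresses = 2^13 = 8192
Usable = total - 2 (network and broadcast)
Usable hosts: 8190


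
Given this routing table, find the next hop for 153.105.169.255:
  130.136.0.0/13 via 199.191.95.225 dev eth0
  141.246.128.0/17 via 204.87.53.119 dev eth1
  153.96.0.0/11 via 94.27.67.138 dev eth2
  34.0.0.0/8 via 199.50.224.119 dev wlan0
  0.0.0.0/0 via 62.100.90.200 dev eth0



Longest prefix match for 153.105.169.255:
  /13 130.136.0.0: no
  /17 141.246.128.0: no
  /11 153.96.0.0: MATCH
  /8 34.0.0.0: no
  /0 0.0.0.0: MATCH
Selected: next-hop 94.27.67.138 via eth2 (matched /11)


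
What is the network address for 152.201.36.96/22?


IP:   10011000.11001001.00100100.01100000
Mask: 11111111.11111111.11111100.00000000
AND operation:
Net:  10011000.11001001.00100100.00000000
Network: 152.201.36.0/22


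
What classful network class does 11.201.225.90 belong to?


First octet: 11
Binary: 00001011
0xxxxxxx -> Class A (1-126)
Class A, default mask 255.0.0.0 (/8)


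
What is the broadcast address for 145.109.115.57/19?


Network: 145.109.96.0/19
Host bits = 13
Set all host bits to 1:
Broadcast: 145.109.127.255


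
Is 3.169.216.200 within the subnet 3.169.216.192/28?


Subnet network: 3.169.216.192
Test IP AND mask: 3.169.216.192
Yes, 3.169.216.200 is in 3.169.216.192/28


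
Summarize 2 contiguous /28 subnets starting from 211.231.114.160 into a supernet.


Original prefix: /28
Number of subnets: 2 = 2^1
New prefix = 28 - 1 = 27
Supernet: 211.231.114.160/27


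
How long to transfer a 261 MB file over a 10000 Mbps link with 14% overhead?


Effective throughput = 10000 * (1 - 14/100) = 8600 Mbps
File size in Mb = 261 * 8 = 2088 Mb
Time = 2088 / 8600
Time = 0.2428 seconds


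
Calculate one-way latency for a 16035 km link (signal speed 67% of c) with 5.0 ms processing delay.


Speed = 0.67 * 3e5 km/s = 201000 km/s
Propagation delay = 16035 / 201000 = 0.0798 s = 79.7761 ms
Processing delay = 5.0 ms
Total one-way latency = 84.7761 ms


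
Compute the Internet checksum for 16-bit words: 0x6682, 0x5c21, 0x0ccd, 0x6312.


Sum all words (with carry folding):
+ 0x6682 = 0x6682
+ 0x5c21 = 0xc2a3
+ 0x0ccd = 0xcf70
+ 0x6312 = 0x3283
One's complement: ~0x3283
Checksum = 0xcd7c


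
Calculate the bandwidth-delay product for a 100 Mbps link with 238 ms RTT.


BDP = bandwidth * RTT
= 100 Mbps * 238 ms
= 100 * 1e6 * 238 / 1000 bits
= 23800000 bits
= 2975000 bytes
= 2905.2734 KB
BDP = 23800000 bits (2975000 bytes)


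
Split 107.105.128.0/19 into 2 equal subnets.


New prefix = 19 + 1 = 20
Each subnet has 4096 addresses
  107.105.128.0/20
  107.105.144.0/20
Subnets: 107.105.128.0/20, 107.105.144.0/20


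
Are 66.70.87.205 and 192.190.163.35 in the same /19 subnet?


Mask: 255.255.224.0
66.70.87.205 AND mask = 66.70.64.0
192.190.163.35 AND mask = 192.190.160.0
No, different subnets (66.70.64.0 vs 192.190.160.0)


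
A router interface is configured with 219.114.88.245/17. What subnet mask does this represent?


/17 means 17 network bits, 15 host bits
Binary: 11111111111111111000000000000000
Mask: 255.255.128.0


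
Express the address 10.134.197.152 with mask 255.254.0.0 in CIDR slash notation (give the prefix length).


Binary: 11111111.11111110.00000000.00000000
Count leading 1s
Prefix: /15


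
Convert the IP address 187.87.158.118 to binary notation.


187 = 10111011
87 = 01010111
158 = 10011110
118 = 01110110
Binary: 10111011.01010111.10011110.01110110


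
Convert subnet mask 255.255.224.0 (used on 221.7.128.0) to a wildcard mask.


Subnet mask: 255.255.224.0
Wildcard = 255.255.255.255 - subnet mask
255 - 255 = 0
255 - 255 = 0
255 - 224 = 31
255 - 0 = 255
Wildcard: 0.0.31.255


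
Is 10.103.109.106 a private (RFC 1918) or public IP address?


RFC 1918 private ranges:
  10.0.0.0/8 (10.0.0.0 - 10.255.255.255)
  172.16.0.0/12 (172.16.0.0 - 172.31.255.255)
  192.168.0.0/16 (192.168.0.0 - 192.168.255.255)
Private (in 10.0.0.0/8)


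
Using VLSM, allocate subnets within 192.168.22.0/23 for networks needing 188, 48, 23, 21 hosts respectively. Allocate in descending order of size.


188 hosts -> /24 (254 usable): 192.168.22.0/24
48 hosts -> /26 (62 usable): 192.168.23.0/26
23 hosts -> /27 (30 usable): 192.168.23.64/27
21 hosts -> /27 (30 usable): 192.168.23.96/27
Allocation: 192.168.22.0/24 (188 hosts, 254 usable); 192.168.23.0/26 (48 hosts, 62 usable); 192.168.23.64/27 (23 hosts, 30 usable); 192.168.23.96/27 (21 hosts, 30 usable)


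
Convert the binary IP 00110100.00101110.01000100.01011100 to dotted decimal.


00110100 = 52
00101110 = 46
01000100 = 68
01011100 = 92
IP: 52.46.68.92


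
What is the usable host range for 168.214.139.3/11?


Network: 168.192.0.0
Broadcast: 168.223.255.255
First usable = network + 1
Last usable = broadcast - 1
Range: 168.192.0.1 to 168.223.255.254


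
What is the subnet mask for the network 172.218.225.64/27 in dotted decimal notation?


/27 means 27 network bits, 5 host bits
Binary: 11111111111111111111111111100000
Mask: 255.255.255.224


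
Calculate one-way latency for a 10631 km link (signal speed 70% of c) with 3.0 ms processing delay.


Speed = 0.7 * 3e5 km/s = 210000 km/s
Propagation delay = 10631 / 210000 = 0.0506 s = 50.6238 ms
Processing delay = 3.0 ms
Total one-way latency = 53.6238 ms


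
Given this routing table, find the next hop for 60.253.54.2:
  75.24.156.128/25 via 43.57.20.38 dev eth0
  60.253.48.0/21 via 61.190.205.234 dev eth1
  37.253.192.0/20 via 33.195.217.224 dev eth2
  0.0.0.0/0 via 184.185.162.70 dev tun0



Longest prefix match for 60.253.54.2:
  /25 75.24.156.128: no
  /21 60.253.48.0: MATCH
  /20 37.253.192.0: no
  /0 0.0.0.0: MATCH
Selected: next-hop 61.190.205.234 via eth1 (matched /21)


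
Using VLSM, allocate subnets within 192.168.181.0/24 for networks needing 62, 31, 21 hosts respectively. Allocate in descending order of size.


62 hosts -> /26 (62 usable): 192.168.181.0/26
31 hosts -> /26 (62 usable): 192.168.181.64/26
21 hosts -> /27 (30 usable): 192.168.181.128/27
Allocation: 192.168.181.0/26 (62 hosts, 62 usable); 192.168.181.64/26 (31 hosts, 62 usable); 192.168.181.128/27 (21 hosts, 30 usable)


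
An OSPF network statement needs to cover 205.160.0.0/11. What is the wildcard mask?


Subnet mask: 255.224.0.0
Wildcard = 255.255.255.255 - subnet mask
255 - 255 = 0
255 - 224 = 31
255 - 0 = 255
255 - 0 = 255
Wildcard: 0.31.255.255


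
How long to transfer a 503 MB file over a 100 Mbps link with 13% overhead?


Effective throughput = 100 * (1 - 13/100) = 87 Mbps
File size in Mb = 503 * 8 = 4024 Mb
Time = 4024 / 87
Time = 46.2529 seconds


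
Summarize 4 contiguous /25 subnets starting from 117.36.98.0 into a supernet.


Original prefix: /25
Number of subnets: 4 = 2^2
New prefix = 25 - 2 = 23
Supernet: 117.36.98.0/23


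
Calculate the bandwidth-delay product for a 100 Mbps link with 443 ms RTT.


BDP = bandwidth * RTT
= 100 Mbps * 443 ms
= 100 * 1e6 * 443 / 1000 bits
= 44300000 bits
= 5537500 bytes
= 5407.7148 KB
BDP = 44300000 bits (5537500 bytes)


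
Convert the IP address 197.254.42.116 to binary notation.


197 = 11000101
254 = 11111110
42 = 00101010
116 = 01110100
Binary: 11000101.11111110.00101010.01110100


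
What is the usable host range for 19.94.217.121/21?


Network: 19.94.216.0
Broadcast: 19.94.223.255
First usable = network + 1
Last usable = broadcast - 1
Range: 19.94.216.1 to 19.94.223.254


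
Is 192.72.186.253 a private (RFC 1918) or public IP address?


RFC 1918 private ranges:
  10.0.0.0/8 (10.0.0.0 - 10.255.255.255)
  172.16.0.0/12 (172.16.0.0 - 172.31.255.255)
  192.168.0.0/16 (192.168.0.0 - 192.168.255.255)
Public (not in any RFC 1918 range)


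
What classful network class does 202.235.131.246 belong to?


First octet: 202
Binary: 11001010
110xxxxx -> Class C (192-223)
Class C, default mask 255.255.255.0 (/24)


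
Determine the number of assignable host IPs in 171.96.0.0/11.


Host bits = 32 - 11 = 21
Total addresses = 2^21 = 2097152
Usable = total - 2 (network and broadcast)
Usable hosts: 2097150


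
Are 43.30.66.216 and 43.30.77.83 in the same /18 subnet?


Mask: 255.255.192.0
43.30.66.216 AND mask = 43.30.64.0
43.30.77.83 AND mask = 43.30.64.0
Yes, same subnet (43.30.64.0)


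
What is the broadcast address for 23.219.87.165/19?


Network: 23.219.64.0/19
Host bits = 13
Set all host bits to 1:
Broadcast: 23.219.95.255


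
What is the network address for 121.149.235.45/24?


IP:   01111001.10010101.11101011.00101101
Mask: 11111111.11111111.11111111.00000000
AND operation:
Net:  01111001.10010101.11101011.00000000
Network: 121.149.235.0/24


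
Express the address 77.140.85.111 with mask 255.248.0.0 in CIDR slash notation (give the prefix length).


Binary: 11111111.11111000.00000000.00000000
Count leading 1s
Prefix: /13


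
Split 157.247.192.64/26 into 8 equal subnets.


New prefix = 26 + 3 = 29
Each subnet has 8 addresses
  157.247.192.64/29
  157.247.192.72/29
  157.247.192.80/29
  157.247.192.88/29
  157.247.192.96/29
  157.247.192.104/29
  157.247.192.112/29
  157.247.192.120/29
Subnets: 157.247.192.64/29, 157.247.192.72/29, 157.247.192.80/29, 157.247.192.88/29, 157.247.192.96/29, 157.247.192.104/29, 157.247.192.112/29, 157.247.192.120/29


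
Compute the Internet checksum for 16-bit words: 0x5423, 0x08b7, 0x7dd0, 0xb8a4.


Sum all words (with carry folding):
+ 0x5423 = 0x5423
+ 0x08b7 = 0x5cda
+ 0x7dd0 = 0xdaaa
+ 0xb8a4 = 0x934f
One's complement: ~0x934f
Checksum = 0x6cb0


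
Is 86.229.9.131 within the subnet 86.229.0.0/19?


Subnet network: 86.229.0.0
Test IP AND mask: 86.229.0.0
Yes, 86.229.9.131 is in 86.229.0.0/19


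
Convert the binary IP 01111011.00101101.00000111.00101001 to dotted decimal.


01111011 = 123
00101101 = 45
00000111 = 7
00101001 = 41
IP: 123.45.7.41


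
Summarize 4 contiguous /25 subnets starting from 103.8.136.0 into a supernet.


Original prefix: /25
Number of subnets: 4 = 2^2
New prefix = 25 - 2 = 23
Supernet: 103.8.136.0/23


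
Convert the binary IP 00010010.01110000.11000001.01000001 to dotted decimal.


00010010 = 18
01110000 = 112
11000001 = 193
01000001 = 65
IP: 18.112.193.65


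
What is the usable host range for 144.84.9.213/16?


Network: 144.84.0.0
Broadcast: 144.84.255.255
First usable = network + 1
Last usable = broadcast - 1
Range: 144.84.0.1 to 144.84.255.254


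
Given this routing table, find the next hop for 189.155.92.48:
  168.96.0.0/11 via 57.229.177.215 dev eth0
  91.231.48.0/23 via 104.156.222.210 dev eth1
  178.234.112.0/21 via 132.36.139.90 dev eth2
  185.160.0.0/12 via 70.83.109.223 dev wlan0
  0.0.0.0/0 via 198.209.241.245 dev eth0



Longest prefix match for 189.155.92.48:
  /11 168.96.0.0: no
  /23 91.231.48.0: no
  /21 178.234.112.0: no
  /12 185.160.0.0: no
  /0 0.0.0.0: MATCH
Selected: next-hop 198.209.241.245 via eth0 (matched /0)


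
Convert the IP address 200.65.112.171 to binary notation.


200 = 11001000
65 = 01000001
112 = 01110000
171 = 10101011
Binary: 11001000.01000001.01110000.10101011


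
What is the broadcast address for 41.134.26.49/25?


Network: 41.134.26.0/25
Host bits = 7
Set all host bits to 1:
Broadcast: 41.134.26.127


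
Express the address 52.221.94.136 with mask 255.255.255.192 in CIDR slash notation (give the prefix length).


Binary: 11111111.11111111.11111111.11000000
Count leading 1s
Prefix: /26


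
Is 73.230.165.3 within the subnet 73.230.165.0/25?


Subnet network: 73.230.165.0
Test IP AND mask: 73.230.165.0
Yes, 73.230.165.3 is in 73.230.165.0/25


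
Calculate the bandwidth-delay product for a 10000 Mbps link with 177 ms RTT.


BDP = bandwidth * RTT
= 10000 Mbps * 177 ms
= 10000 * 1e6 * 177 / 1000 bits
= 1770000000 bits
= 221250000 bytes
= 216064.4531 KB
BDP = 1770000000 bits (221250000 bytes)


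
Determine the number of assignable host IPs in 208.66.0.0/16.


Host bits = 32 - 16 = 16
Total addresses = 2^16 = 65536
Usable = total - 2 (network and broadcast)
Usable hosts: 65534


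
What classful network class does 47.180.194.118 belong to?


First octet: 47
Binary: 00101111
0xxxxxxx -> Class A (1-126)
Class A, default mask 255.0.0.0 (/8)


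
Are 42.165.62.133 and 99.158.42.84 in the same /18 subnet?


Mask: 255.255.192.0
42.165.62.133 AND mask = 42.165.0.0
99.158.42.84 AND mask = 99.158.0.0
No, different subnets (42.165.0.0 vs 99.158.0.0)


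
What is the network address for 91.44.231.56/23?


IP:   01011011.00101100.11100111.00111000
Mask: 11111111.11111111.11111110.00000000
AND operation:
Net:  01011011.00101100.11100110.00000000
Network: 91.44.230.0/23


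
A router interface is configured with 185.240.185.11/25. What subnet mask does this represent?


/25 means 25 network bits, 7 host bits
Binary: 11111111111111111111111110000000
Mask: 255.255.255.128


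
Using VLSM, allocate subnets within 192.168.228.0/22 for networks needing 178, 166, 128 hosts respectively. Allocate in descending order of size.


178 hosts -> /24 (254 usable): 192.168.228.0/24
166 hosts -> /24 (254 usable): 192.168.229.0/24
128 hosts -> /24 (254 usable): 192.168.230.0/24
Allocation: 192.168.228.0/24 (178 hosts, 254 usable); 192.168.229.0/24 (166 hosts, 254 usable); 192.168.230.0/24 (128 hosts, 254 usable)


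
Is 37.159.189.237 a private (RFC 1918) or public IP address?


RFC 1918 private ranges:
  10.0.0.0/8 (10.0.0.0 - 10.255.255.255)
  172.16.0.0/12 (172.16.0.0 - 172.31.255.255)
  192.168.0.0/16 (192.168.0.0 - 192.168.255.255)
Public (not in any RFC 1918 range)


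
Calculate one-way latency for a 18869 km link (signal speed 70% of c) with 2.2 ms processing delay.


Speed = 0.7 * 3e5 km/s = 210000 km/s
Propagation delay = 18869 / 210000 = 0.0899 s = 89.8524 ms
Processing delay = 2.2 ms
Total one-way latency = 92.0524 ms


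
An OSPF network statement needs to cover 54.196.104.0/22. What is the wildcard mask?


Subnet mask: 255.255.252.0
Wildcard = 255.255.255.255 - subnet mask
255 - 255 = 0
255 - 255 = 0
255 - 252 = 3
255 - 0 = 255
Wildcard: 0.0.3.255


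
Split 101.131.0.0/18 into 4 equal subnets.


New prefix = 18 + 2 = 20
Each subnet has 4096 addresses
  101.131.0.0/20
  101.131.16.0/20
  101.131.32.0/20
  101.131.48.0/20
Subnets: 101.131.0.0/20, 101.131.16.0/20, 101.131.32.0/20, 101.131.48.0/20


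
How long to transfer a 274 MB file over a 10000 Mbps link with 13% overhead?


Effective throughput = 10000 * (1 - 13/100) = 8700 Mbps
File size in Mb = 274 * 8 = 2192 Mb
Time = 2192 / 8700
Time = 0.252 seconds


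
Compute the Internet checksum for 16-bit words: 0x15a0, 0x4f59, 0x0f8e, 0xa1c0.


Sum all words (with carry folding):
+ 0x15a0 = 0x15a0
+ 0x4f59 = 0x64f9
+ 0x0f8e = 0x7487
+ 0xa1c0 = 0x1648
One's complement: ~0x1648
Checksum = 0xe9b7


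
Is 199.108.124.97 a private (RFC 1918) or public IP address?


RFC 1918 private ranges:
  10.0.0.0/8 (10.0.0.0 - 10.255.255.255)
  172.16.0.0/12 (172.16.0.0 - 172.31.255.255)
  192.168.0.0/16 (192.168.0.0 - 192.168.255.255)
Public (not in any RFC 1918 range)


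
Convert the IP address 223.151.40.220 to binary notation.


223 = 11011111
151 = 10010111
40 = 00101000
220 = 11011100
Binary: 11011111.10010111.00101000.11011100


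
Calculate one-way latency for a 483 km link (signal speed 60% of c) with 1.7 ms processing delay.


Speed = 0.6 * 3e5 km/s = 180000 km/s
Propagation delay = 483 / 180000 = 0.0027 s = 2.6833 ms
Processing delay = 1.7 ms
Total one-way latency = 4.3833 ms


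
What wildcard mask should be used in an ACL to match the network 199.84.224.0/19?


Subnet mask: 255.255.224.0
Wildcard = 255.255.255.255 - subnet mask
255 - 255 = 0
255 - 255 = 0
255 - 224 = 31
255 - 0 = 255
Wildcard: 0.0.31.255


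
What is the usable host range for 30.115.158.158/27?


Network: 30.115.158.128
Broadcast: 30.115.158.159
First usable = network + 1
Last usable = broadcast - 1
Range: 30.115.158.129 to 30.115.158.158


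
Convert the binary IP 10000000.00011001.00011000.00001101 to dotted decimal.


10000000 = 128
00011001 = 25
00011000 = 24
00001101 = 13
IP: 128.25.24.13


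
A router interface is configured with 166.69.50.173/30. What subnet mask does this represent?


/30 means 30 network bits, 2 host bits
Binary: 11111111111111111111111111111100
Mask: 255.255.255.252


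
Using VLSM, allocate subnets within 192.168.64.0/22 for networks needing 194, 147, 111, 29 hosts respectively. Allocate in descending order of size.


194 hosts -> /24 (254 usable): 192.168.64.0/24
147 hosts -> /24 (254 usable): 192.168.65.0/24
111 hosts -> /25 (126 usable): 192.168.66.0/25
29 hosts -> /27 (30 usable): 192.168.66.128/27
Allocation: 192.168.64.0/24 (194 hosts, 254 usable); 192.168.65.0/24 (147 hosts, 254 usable); 192.168.66.0/25 (111 hosts, 126 usable); 192.168.66.128/27 (29 hosts, 30 usable)


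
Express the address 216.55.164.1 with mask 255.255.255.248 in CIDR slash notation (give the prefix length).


Binary: 11111111.11111111.11111111.11111000
Count leading 1s
Prefix: /29


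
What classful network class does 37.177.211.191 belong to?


First octet: 37
Binary: 00100101
0xxxxxxx -> Class A (1-126)
Class A, default mask 255.0.0.0 (/8)


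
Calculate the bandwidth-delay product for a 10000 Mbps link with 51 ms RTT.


BDP = bandwidth * RTT
= 10000 Mbps * 51 ms
= 10000 * 1e6 * 51 / 1000 bits
= 510000000 bits
= 63750000 bytes
= 62255.8594 KB
BDP = 510000000 bits (63750000 bytes)


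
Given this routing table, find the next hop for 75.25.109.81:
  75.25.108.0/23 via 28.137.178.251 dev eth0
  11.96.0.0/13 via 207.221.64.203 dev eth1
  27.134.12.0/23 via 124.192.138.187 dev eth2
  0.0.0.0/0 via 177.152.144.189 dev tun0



Longest prefix match for 75.25.109.81:
  /23 75.25.108.0: MATCH
  /13 11.96.0.0: no
  /23 27.134.12.0: no
  /0 0.0.0.0: MATCH
Selected: next-hop 28.137.178.251 via eth0 (matched /23)


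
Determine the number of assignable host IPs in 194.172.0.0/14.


Host bits = 32 - 14 = 18
Total addresses = 2^18 = 262144
Usable = total - 2 (network and broadcast)
Usable hosts: 262142


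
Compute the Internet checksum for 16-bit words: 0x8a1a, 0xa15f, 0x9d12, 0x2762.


Sum all words (with carry folding):
+ 0x8a1a = 0x8a1a
+ 0xa15f = 0x2b7a
+ 0x9d12 = 0xc88c
+ 0x2762 = 0xefee
One's complement: ~0xefee
Checksum = 0x1011


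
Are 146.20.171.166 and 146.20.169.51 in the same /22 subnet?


Mask: 255.255.252.0
146.20.171.166 AND mask = 146.20.168.0
146.20.169.51 AND mask = 146.20.168.0
Yes, same subnet (146.20.168.0)


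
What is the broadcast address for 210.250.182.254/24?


Network: 210.250.182.0/24
Host bits = 8
Set all host bits to 1:
Broadcast: 210.250.182.255


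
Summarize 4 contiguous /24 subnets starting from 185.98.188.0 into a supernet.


Original prefix: /24
Number of subnets: 4 = 2^2
New prefix = 24 - 2 = 22
Supernet: 185.98.188.0/22


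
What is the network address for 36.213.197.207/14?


IP:   00100100.11010101.11000101.11001111
Mask: 11111111.11111100.00000000.00000000
AND operation:
Net:  00100100.11010100.00000000.00000000
Network: 36.212.0.0/14


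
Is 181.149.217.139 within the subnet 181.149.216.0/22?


Subnet network: 181.149.216.0
Test IP AND mask: 181.149.216.0
Yes, 181.149.217.139 is in 181.149.216.0/22


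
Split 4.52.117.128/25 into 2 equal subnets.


New prefix = 25 + 1 = 26
Each subnet has 64 addresses
  4.52.117.128/26
  4.52.117.192/26
Subnets: 4.52.117.128/26, 4.52.117.192/26


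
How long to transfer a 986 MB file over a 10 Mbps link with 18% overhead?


Effective throughput = 10 * (1 - 18/100) = 8.2 Mbps
File size in Mb = 986 * 8 = 7888 Mb
Time = 7888 / 8.2
Time = 961.9512 seconds


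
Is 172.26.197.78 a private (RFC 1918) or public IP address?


RFC 1918 private ranges:
  10.0.0.0/8 (10.0.0.0 - 10.255.255.255)
  172.16.0.0/12 (172.16.0.0 - 172.31.255.255)
  192.168.0.0/16 (192.168.0.0 - 192.168.255.255)
Private (in 172.16.0.0/12)


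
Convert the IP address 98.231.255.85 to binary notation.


98 = 01100010
231 = 11100111
255 = 11111111
85 = 01010101
Binary: 01100010.11100111.11111111.01010101


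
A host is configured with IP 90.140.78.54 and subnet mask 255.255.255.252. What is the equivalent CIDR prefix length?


Binary: 11111111.11111111.11111111.11111100
Count leading 1s
Prefix: /30


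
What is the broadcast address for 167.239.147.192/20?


Network: 167.239.144.0/20
Host bits = 12
Set all host bits to 1:
Broadcast: 167.239.159.255


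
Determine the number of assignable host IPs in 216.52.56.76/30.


Host bits = 32 - 30 = 2
Total addresses = 2^2 = 4
Usable = total - 2 (network and broadcast)
Usable hosts: 2


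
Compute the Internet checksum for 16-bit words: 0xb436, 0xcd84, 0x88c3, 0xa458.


Sum all words (with carry folding):
+ 0xb436 = 0xb436
+ 0xcd84 = 0x81bb
+ 0x88c3 = 0x0a7f
+ 0xa458 = 0xaed7
One's complement: ~0xaed7
Checksum = 0x5128


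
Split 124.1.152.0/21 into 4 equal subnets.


New prefix = 21 + 2 = 23
Each subnet has 512 addresses
  124.1.152.0/23
  124.1.154.0/23
  124.1.156.0/23
  124.1.158.0/23
Subnets: 124.1.152.0/23, 124.1.154.0/23, 124.1.156.0/23, 124.1.158.0/23


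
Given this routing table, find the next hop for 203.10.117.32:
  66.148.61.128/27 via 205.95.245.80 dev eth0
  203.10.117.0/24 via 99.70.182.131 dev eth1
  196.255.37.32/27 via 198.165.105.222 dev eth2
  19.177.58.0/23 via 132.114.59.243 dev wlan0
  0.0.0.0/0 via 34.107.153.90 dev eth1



Longest prefix match for 203.10.117.32:
  /27 66.148.61.128: no
  /24 203.10.117.0: MATCH
  /27 196.255.37.32: no
  /23 19.177.58.0: no
  /0 0.0.0.0: MATCH
Selected: next-hop 99.70.182.131 via eth1 (matched /24)


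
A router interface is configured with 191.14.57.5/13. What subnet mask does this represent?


/13 means 13 network bits, 19 host bits
Binary: 11111111111110000000000000000000
Mask: 255.248.0.0


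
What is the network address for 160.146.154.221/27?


IP:   10100000.10010010.10011010.11011101
Mask: 11111111.11111111.11111111.11100000
AND operation:
Net:  10100000.10010010.10011010.11000000
Network: 160.146.154.192/27


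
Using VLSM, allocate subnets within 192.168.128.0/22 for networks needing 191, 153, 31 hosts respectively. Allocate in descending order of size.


191 hosts -> /24 (254 usable): 192.168.128.0/24
153 hosts -> /24 (254 usable): 192.168.129.0/24
31 hosts -> /26 (62 usable): 192.168.130.0/26
Allocation: 192.168.128.0/24 (191 hosts, 254 usable); 192.168.129.0/24 (153 hosts, 254 usable); 192.168.130.0/26 (31 hosts, 62 usable)


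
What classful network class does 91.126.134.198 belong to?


First octet: 91
Binary: 01011011
0xxxxxxx -> Class A (1-126)
Class A, default mask 255.0.0.0 (/8)


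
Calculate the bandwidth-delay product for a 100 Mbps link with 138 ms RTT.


BDP = bandwidth * RTT
= 100 Mbps * 138 ms
= 100 * 1e6 * 138 / 1000 bits
= 13800000 bits
= 1725000 bytes
= 1684.5703 KB
BDP = 13800000 bits (1725000 bytes)


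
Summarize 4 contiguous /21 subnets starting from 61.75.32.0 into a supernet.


Original prefix: /21
Number of subnets: 4 = 2^2
New prefix = 21 - 2 = 19
Supernet: 61.75.32.0/19


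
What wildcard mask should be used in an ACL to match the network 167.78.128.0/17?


Subnet mask: 255.255.128.0
Wildcard = 255.255.255.255 - subnet mask
255 - 255 = 0
255 - 255 = 0
255 - 128 = 127
255 - 0 = 255
Wildcard: 0.0.127.255


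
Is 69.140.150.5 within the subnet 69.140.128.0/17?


Subnet network: 69.140.128.0
Test IP AND mask: 69.140.128.0
Yes, 69.140.150.5 is in 69.140.128.0/17


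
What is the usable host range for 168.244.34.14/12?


Network: 168.240.0.0
Broadcast: 168.255.255.255
First usable = network + 1
Last usable = broadcast - 1
Range: 168.240.0.1 to 168.255.255.254


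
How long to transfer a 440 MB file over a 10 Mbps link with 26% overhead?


Effective throughput = 10 * (1 - 26/100) = 7.4 Mbps
File size in Mb = 440 * 8 = 3520 Mb
Time = 3520 / 7.4
Time = 475.6757 seconds


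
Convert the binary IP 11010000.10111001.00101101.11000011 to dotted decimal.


11010000 = 208
10111001 = 185
00101101 = 45
11000011 = 195
IP: 208.185.45.195


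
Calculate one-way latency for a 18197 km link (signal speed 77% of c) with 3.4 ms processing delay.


Speed = 0.77 * 3e5 km/s = 231000 km/s
Propagation delay = 18197 / 231000 = 0.0788 s = 78.7749 ms
Processing delay = 3.4 ms
Total one-way latency = 82.1749 ms


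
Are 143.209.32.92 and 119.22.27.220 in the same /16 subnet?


Mask: 255.255.0.0
143.209.32.92 AND mask = 143.209.0.0
119.22.27.220 AND mask = 119.22.0.0
No, different subnets (143.209.0.0 vs 119.22.0.0)


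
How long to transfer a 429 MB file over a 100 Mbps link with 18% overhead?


Effective throughput = 100 * (1 - 18/100) = 82 Mbps
File size in Mb = 429 * 8 = 3432 Mb
Time = 3432 / 82
Time = 41.8537 seconds


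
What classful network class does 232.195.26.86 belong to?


First octet: 232
Binary: 11101000
1110xxxx -> Class D (224-239)
Class D (multicast), default mask N/A


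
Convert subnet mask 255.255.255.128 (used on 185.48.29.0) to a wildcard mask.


Subnet mask: 255.255.255.128
Wildcard = 255.255.255.255 - subnet mask
255 - 255 = 0
255 - 255 = 0
255 - 255 = 0
255 - 128 = 127
Wildcard: 0.0.0.127


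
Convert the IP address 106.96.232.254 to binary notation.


106 = 01101010
96 = 01100000
232 = 11101000
254 = 11111110
Binary: 01101010.01100000.11101000.11111110


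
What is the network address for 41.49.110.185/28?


IP:   00101001.00110001.01101110.10111001
Mask: 11111111.11111111.11111111.11110000
AND operation:
Net:  00101001.00110001.01101110.10110000
Network: 41.49.110.176/28


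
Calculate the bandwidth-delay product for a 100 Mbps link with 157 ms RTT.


BDP = bandwidth * RTT
= 100 Mbps * 157 ms
= 100 * 1e6 * 157 / 1000 bits
= 15700000 bits
= 1962500 bytes
= 1916.5039 KB
BDP = 15700000 bits (1962500 bytes)


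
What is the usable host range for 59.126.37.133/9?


Network: 59.0.0.0
Broadcast: 59.127.255.255
First usable = network + 1
Last usable = broadcast - 1
Range: 59.0.0.1 to 59.127.255.254


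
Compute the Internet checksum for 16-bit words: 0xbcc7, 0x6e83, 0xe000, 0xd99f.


Sum all words (with carry folding):
+ 0xbcc7 = 0xbcc7
+ 0x6e83 = 0x2b4b
+ 0xe000 = 0x0b4c
+ 0xd99f = 0xe4eb
One's complement: ~0xe4eb
Checksum = 0x1b14


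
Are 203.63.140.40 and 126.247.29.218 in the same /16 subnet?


Mask: 255.255.0.0
203.63.140.40 AND mask = 203.63.0.0
126.247.29.218 AND mask = 126.247.0.0
No, different subnets (203.63.0.0 vs 126.247.0.0)


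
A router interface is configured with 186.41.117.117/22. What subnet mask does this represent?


/22 means 22 network bits, 10 host bits
Binary: 11111111111111111111110000000000
Mask: 255.255.252.0


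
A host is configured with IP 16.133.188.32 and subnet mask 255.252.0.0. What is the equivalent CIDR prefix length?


Binary: 11111111.11111100.00000000.00000000
Count leading 1s
Prefix: /14


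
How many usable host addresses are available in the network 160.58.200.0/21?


Host bits = 32 - 21 = 11
Total addresses = 2^11 = 2048
Usable = total - 2 (network and broadcast)
Usable hosts: 2046


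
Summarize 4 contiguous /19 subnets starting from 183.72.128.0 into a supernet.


Original prefix: /19
Number of subnets: 4 = 2^2
New prefix = 19 - 2 = 17
Supernet: 183.72.128.0/17


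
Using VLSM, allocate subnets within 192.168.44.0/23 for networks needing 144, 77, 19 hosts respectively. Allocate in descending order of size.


144 hosts -> /24 (254 usable): 192.168.44.0/24
77 hosts -> /25 (126 usable): 192.168.45.0/25
19 hosts -> /27 (30 usable): 192.168.45.128/27
Allocation: 192.168.44.0/24 (144 hosts, 254 usable); 192.168.45.0/25 (77 hosts, 126 usable); 192.168.45.128/27 (19 hosts, 30 usable)
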